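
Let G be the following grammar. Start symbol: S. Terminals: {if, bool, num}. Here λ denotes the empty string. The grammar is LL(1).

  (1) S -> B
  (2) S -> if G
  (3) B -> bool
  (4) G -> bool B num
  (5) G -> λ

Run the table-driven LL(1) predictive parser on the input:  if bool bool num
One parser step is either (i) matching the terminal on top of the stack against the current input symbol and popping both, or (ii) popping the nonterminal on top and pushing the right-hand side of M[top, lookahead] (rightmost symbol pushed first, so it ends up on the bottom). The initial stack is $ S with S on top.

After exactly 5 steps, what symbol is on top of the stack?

step 1: stack=$ S  input=if bool bool num $  — expand S -> if G
step 2: stack=$ G if  input=if bool bool num $  — match if
step 3: stack=$ G  input=bool bool num $  — expand G -> bool B num
step 4: stack=$ num B bool  input=bool bool num $  — match bool
step 5: stack=$ num B  input=bool num $  — expand B -> bool
Stack after step 5: $ num bool (top = bool).

bool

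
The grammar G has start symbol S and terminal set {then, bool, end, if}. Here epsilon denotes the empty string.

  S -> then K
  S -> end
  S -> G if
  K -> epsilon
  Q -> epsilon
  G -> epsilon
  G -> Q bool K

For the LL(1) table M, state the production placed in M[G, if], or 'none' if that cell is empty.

FIRST(K) = {epsilon}
FIRST(Q) = {epsilon}
FIRST(G) = {epsilon, bool}  (via Q bool K)
FIRST(S) = {bool, end, if, then}  (via G if)
FOLLOW(S) includes $ since S is the start symbol.
FOLLOW(G): in S->G if, G is followed by if with FIRST {if}. Thus FOLLOW(G) = {if}.
For G -> epsilon: FIRST(epsilon) = {epsilon}, so it goes in M[G, t] for t ∈ {}; since epsilon ∈ FIRST, also for every t ∈ FOLLOW(G) = {if}.
For G -> Q bool K: FIRST(Q bool K) = {bool}, so it goes in M[G, t] for t ∈ {bool}.

G -> epsilon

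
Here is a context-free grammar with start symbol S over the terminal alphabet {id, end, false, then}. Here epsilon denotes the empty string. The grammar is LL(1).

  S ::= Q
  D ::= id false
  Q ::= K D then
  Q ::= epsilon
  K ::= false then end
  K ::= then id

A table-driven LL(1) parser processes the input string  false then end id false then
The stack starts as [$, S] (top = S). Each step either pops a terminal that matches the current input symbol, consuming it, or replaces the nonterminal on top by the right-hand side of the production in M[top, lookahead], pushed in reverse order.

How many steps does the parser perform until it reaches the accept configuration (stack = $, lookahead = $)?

10

      Stack                    Input                           Action
   1  $ S                      false then end id false then $  expand S ::= Q
   2  $ Q                      false then end id false then $  expand Q ::= K D then
   3  $ then D K               false then end id false then $  expand K ::= false then end
   4  $ then D end then false  false then end id false then $  match false
   5  $ then D end then        then end id false then $        match then
   6  $ then D end             end id false then $             match end
   7  $ then D                 id false then $                 expand D ::= id false
   8  $ then false id          id false then $                 match id
   9  $ then false             false then $                    match false
  10  $ then                   then $                          match then
Accept reached after 10 steps.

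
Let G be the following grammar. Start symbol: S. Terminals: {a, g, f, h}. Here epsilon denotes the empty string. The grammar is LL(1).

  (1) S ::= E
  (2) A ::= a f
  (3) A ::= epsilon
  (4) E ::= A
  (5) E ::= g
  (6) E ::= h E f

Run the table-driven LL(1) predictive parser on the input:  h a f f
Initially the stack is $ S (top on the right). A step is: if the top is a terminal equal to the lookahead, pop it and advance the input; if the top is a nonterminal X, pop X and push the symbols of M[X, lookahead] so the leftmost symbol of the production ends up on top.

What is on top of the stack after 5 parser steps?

a

step 1: stack=$ S  input=h a f f $  — expand S ::= E
step 2: stack=$ E  input=h a f f $  — expand E ::= h E f
step 3: stack=$ f E h  input=h a f f $  — match h
step 4: stack=$ f E  input=a f f $  — expand E ::= A
step 5: stack=$ f A  input=a f f $  — expand A ::= a f
Stack after step 5: $ f f a (top = a).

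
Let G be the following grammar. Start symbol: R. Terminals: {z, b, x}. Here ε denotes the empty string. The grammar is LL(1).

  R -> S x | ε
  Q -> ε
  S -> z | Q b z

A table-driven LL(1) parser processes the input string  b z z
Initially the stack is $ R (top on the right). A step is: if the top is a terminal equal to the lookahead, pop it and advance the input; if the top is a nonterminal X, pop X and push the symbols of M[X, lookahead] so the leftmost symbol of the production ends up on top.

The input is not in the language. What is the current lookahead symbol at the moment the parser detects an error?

z

step 1: stack=$ R  input=b z z $  — expand R -> S x
step 2: stack=$ x S  input=b z z $  — expand S -> Q b z
step 3: stack=$ x z b Q  input=b z z $  — expand Q -> ε
step 4: stack=$ x z b  input=b z z $  — match b
step 5: stack=$ x z  input=z z $  — match z
step 6: stack=$ x  input=z $  — error: top is terminal x but lookahead is z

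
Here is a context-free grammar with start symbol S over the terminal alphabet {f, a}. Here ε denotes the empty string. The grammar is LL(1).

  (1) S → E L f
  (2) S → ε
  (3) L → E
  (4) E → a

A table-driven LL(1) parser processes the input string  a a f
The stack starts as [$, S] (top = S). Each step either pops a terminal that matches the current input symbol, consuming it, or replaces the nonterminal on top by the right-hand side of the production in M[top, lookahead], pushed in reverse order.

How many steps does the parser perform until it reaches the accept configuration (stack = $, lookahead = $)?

7

     Stack    Input    Action
  1  $ S      a a f $  expand S → E L f
  2  $ f L E  a a f $  expand E → a
  3  $ f L a  a a f $  match a
  4  $ f L    a f $    expand L → E
  5  $ f E    a f $    expand E → a
  6  $ f a    a f $    match a
  7  $ f      f $      match f
Accept reached after 7 steps.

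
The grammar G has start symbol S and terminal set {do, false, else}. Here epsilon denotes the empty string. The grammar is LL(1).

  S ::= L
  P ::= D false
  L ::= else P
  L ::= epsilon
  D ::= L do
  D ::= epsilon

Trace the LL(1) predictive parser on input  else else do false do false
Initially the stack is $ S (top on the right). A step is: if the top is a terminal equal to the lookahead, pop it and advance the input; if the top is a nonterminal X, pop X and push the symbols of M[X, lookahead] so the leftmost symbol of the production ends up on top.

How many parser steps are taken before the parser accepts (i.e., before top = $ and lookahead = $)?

14

      Stack                  Input                          Action
   1  $ S                    else else do false do false $  expand S ::= L
   2  $ L                    else else do false do false $  expand L ::= else P
   3  $ P else               else else do false do false $  match else
   4  $ P                    else do false do false $       expand P ::= D false
   5  $ false D              else do false do false $       expand D ::= L do
   6  $ false do L           else do false do false $       expand L ::= else P
   7  $ false do P else      else do false do false $       match else
   8  $ false do P           do false do false $            expand P ::= D false
   9  $ false do false D     do false do false $            expand D ::= L do
  10  $ false do false do L  do false do false $            expand L ::= epsilon
  11  $ false do false do    do false do false $            match do
  12  $ false do false       false do false $               match false
  13  $ false do             do false $                     match do
  14  $ false                false $                        match false
Accept reached after 14 steps.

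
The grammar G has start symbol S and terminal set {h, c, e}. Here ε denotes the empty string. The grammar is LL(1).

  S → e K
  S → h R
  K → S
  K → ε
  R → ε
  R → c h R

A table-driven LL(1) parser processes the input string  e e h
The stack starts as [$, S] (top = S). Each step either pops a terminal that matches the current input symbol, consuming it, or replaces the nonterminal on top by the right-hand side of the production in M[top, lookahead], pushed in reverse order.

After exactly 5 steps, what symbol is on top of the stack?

K

step 1: stack=$ S  input=e e h $  — expand S → e K
step 2: stack=$ K e  input=e e h $  — match e
step 3: stack=$ K  input=e h $  — expand K → S
step 4: stack=$ S  input=e h $  — expand S → e K
step 5: stack=$ K e  input=e h $  — match e
Stack after step 5: $ K (top = K).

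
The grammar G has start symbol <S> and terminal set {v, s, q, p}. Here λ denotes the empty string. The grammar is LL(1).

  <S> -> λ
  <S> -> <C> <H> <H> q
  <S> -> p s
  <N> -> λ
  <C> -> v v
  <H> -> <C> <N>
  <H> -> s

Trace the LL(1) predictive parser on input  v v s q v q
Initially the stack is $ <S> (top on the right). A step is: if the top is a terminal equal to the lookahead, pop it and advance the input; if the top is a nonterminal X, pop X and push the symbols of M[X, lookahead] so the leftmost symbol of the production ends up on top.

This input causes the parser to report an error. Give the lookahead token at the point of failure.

     Stack            Input          Action
  1  $ <S>            v v s q v q $  expand <S> -> <C> <H> <H> q
  2  $ q <H> <H> <C>  v v s q v q $  expand <C> -> v v
  3  $ q <H> <H> v v  v v s q v q $  match v
  4  $ q <H> <H> v    v s q v q $    match v
  5  $ q <H> <H>      s q v q $      expand <H> -> s
  6  $ q <H> s        s q v q $      match s
  7  $ q <H>          q v q $        error: M[<H>, q] is empty

q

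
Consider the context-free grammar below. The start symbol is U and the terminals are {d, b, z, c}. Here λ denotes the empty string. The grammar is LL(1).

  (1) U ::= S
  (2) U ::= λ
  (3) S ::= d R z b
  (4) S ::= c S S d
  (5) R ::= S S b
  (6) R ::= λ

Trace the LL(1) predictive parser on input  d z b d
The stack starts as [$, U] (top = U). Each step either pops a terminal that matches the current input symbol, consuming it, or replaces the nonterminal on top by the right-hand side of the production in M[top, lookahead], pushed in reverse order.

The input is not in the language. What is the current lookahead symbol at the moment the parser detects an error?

d

step 1: stack=$ U  input=d z b d $  — expand U ::= S
step 2: stack=$ S  input=d z b d $  — expand S ::= d R z b
step 3: stack=$ b z R d  input=d z b d $  — match d
step 4: stack=$ b z R  input=z b d $  — expand R ::= λ
step 5: stack=$ b z  input=z b d $  — match z
step 6: stack=$ b  input=b d $  — match b
step 7: stack=$  input=d $  — error: stack empty but input remains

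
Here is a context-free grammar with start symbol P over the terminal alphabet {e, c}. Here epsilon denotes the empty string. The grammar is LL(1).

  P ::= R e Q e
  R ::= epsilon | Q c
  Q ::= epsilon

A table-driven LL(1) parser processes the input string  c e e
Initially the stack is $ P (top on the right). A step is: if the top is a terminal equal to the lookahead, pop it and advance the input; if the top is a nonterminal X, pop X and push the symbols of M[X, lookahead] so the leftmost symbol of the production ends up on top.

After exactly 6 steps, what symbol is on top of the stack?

step 1: stack=$ P  input=c e e $  — expand P ::= R e Q e
step 2: stack=$ e Q e R  input=c e e $  — expand R ::= Q c
step 3: stack=$ e Q e c Q  input=c e e $  — expand Q ::= epsilon
step 4: stack=$ e Q e c  input=c e e $  — match c
step 5: stack=$ e Q e  input=e e $  — match e
step 6: stack=$ e Q  input=e $  — expand Q ::= epsilon
Stack after step 6: $ e (top = e).

e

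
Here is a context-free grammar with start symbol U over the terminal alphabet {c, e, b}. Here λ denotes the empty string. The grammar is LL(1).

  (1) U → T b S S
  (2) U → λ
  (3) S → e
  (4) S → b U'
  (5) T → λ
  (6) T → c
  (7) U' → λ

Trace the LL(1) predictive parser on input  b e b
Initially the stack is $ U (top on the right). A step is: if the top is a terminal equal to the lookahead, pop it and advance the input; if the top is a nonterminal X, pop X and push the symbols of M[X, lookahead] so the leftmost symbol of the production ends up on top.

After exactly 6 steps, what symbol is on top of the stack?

b

step 1: stack=$ U  input=b e b $  — expand U → T b S S
step 2: stack=$ S S b T  input=b e b $  — expand T → λ
step 3: stack=$ S S b  input=b e b $  — match b
step 4: stack=$ S S  input=e b $  — expand S → e
step 5: stack=$ S e  input=e b $  — match e
step 6: stack=$ S  input=b $  — expand S → b U'
Stack after step 6: $ U' b (top = b).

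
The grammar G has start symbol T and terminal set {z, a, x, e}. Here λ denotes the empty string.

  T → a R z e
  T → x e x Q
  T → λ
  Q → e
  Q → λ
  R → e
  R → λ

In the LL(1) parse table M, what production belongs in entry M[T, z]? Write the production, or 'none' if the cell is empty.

FIRST(T): from T→a R z e we get {a}; from T→x e x Q we get {x}; from T→λ we get {λ}. So FIRST(T) = {λ, a, x}.
FIRST(Q): from Q→e we get {e}; from Q→λ we get {λ}. So FIRST(Q) = {λ, e}.
FIRST(R): from R→e we get {e}; from R→λ we get {λ}. So FIRST(R) = {λ, e}.
FOLLOW(T) includes $ since T is the start symbol.
FOLLOW(T): T appears on no right-hand side. Thus FOLLOW(T) = {$}.
For T → a R z e: FIRST(a R z e) = {a}, so it goes in M[T, t] for t ∈ {a}.
For T → x e x Q: FIRST(x e x Q) = {x}, so it goes in M[T, t] for t ∈ {x}.
For T → λ: FIRST(λ) = {λ}, so it goes in M[T, t] for t ∈ {}; since λ ∈ FIRST, also for every t ∈ FOLLOW(T) = {$}.
None of these place a production in M[T, z].

none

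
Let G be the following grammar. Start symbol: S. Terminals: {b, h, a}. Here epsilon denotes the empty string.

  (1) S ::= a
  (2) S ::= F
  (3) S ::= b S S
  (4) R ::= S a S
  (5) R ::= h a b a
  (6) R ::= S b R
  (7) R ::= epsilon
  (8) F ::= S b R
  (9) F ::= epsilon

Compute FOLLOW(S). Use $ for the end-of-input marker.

FIRST(S) = {epsilon, a, b}  (via F)
FIRST(R) = {epsilon, a, b, h}  (via S a S, S b R)
FIRST(F) = {epsilon, a, b}  (via S b R)
FOLLOW(S) includes $ since S is the start symbol.
FOLLOW(S): in S::=b S S (occurrence 1), S is followed by S with FIRST {epsilon, a, b}; in S::=b S S (occurrence 1), the suffix after S is nullable (adds nothing new); in S::=b S S (occurrence 2), the suffix after S is empty (adds nothing new); in R::=S a S (occurrence 1), S is followed by a S with FIRST {a}; in R::=S a S (occurrence 2), the suffix after S is empty, so FOLLOW(S) ⊇ FOLLOW(R) = {$, a, b}; in R::=S b R, S is followed by b R with FIRST {b}; in F::=S b R, S is followed by b R with FIRST {b}. Thus FOLLOW(S) = {$, a, b}.
FOLLOW(F): in S::=F, the suffix after F is empty, so FOLLOW(F) ⊇ FOLLOW(S) = {$, a, b}. Thus FOLLOW(F) = {$, a, b}.
FOLLOW(R): in R::=S b R, the suffix after R is empty (adds nothing new); in F::=S b R, the suffix after R is empty, so FOLLOW(R) ⊇ FOLLOW(F) = {$, a, b}. Thus FOLLOW(R) = {$, a, b}.

{$, a, b}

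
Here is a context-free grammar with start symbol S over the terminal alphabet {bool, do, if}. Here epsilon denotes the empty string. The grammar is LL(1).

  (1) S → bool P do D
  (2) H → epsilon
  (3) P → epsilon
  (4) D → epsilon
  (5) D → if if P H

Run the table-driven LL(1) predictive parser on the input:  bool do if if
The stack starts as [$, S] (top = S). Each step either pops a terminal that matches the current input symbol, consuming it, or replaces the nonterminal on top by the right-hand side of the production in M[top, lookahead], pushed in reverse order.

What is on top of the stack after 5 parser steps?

     Stack          Input            Action
  1  $ S            bool do if if $  expand S → bool P do D
  2  $ D do P bool  bool do if if $  match bool
  3  $ D do P       do if if $       expand P → epsilon
  4  $ D do         do if if $       match do
  5  $ D            if if $          expand D → if if P H
Stack after step 5: $ H P if if (top = if).

if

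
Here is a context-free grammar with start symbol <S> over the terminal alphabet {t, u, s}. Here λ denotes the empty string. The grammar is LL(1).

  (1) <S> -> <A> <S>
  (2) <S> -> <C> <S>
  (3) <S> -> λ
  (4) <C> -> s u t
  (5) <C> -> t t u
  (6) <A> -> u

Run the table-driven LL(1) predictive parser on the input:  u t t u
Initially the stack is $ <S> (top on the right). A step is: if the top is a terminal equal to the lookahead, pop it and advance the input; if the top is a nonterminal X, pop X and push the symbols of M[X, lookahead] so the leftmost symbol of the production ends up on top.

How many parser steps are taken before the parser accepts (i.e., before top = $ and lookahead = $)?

step 1: stack=$ <S>  input=u t t u $  — expand <S> -> <A> <S>
step 2: stack=$ <S> <A>  input=u t t u $  — expand <A> -> u
step 3: stack=$ <S> u  input=u t t u $  — match u
step 4: stack=$ <S>  input=t t u $  — expand <S> -> <C> <S>
step 5: stack=$ <S> <C>  input=t t u $  — expand <C> -> t t u
step 6: stack=$ <S> u t t  input=t t u $  — match t
step 7: stack=$ <S> u t  input=t u $  — match t
step 8: stack=$ <S> u  input=u $  — match u
step 9: stack=$ <S>  input=$  — expand <S> -> λ
Accept reached after 9 steps.

9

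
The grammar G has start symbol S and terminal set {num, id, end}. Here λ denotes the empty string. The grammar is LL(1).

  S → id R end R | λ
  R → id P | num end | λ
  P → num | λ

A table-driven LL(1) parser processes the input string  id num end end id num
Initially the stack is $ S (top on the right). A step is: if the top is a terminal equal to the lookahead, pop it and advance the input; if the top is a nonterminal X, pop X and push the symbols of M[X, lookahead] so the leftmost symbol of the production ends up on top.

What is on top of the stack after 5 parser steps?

step 1: stack=$ S  input=id num end end id num $  — expand S → id R end R
step 2: stack=$ R end R id  input=id num end end id num $  — match id
step 3: stack=$ R end R  input=num end end id num $  — expand R → num end
step 4: stack=$ R end end num  input=num end end id num $  — match num
step 5: stack=$ R end end  input=end end id num $  — match end
Stack after step 5: $ R end (top = end).

end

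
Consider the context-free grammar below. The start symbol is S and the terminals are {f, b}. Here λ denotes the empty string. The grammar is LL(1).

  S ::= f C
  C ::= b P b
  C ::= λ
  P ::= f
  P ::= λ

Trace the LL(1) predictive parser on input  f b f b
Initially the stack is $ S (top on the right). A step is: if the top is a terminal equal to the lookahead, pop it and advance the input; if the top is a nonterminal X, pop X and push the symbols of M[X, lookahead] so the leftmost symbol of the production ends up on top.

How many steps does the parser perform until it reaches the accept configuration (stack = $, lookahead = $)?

step 1: stack=$ S  input=f b f b $  — expand S ::= f C
step 2: stack=$ C f  input=f b f b $  — match f
step 3: stack=$ C  input=b f b $  — expand C ::= b P b
step 4: stack=$ b P b  input=b f b $  — match b
step 5: stack=$ b P  input=f b $  — expand P ::= f
step 6: stack=$ b f  input=f b $  — match f
step 7: stack=$ b  input=b $  — match b
Accept reached after 7 steps.

7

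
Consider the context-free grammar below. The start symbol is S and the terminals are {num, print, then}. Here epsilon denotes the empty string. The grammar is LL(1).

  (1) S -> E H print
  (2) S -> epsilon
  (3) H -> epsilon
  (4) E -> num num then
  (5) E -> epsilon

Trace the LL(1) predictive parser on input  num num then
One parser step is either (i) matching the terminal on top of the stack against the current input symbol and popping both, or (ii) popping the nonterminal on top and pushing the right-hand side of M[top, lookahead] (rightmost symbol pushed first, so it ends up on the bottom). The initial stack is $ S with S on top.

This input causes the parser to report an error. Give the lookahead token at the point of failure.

$

     Stack                   Input           Action
  1  $ S                     num num then $  expand S -> E H print
  2  $ print H E             num num then $  expand E -> num num then
  3  $ print H then num num  num num then $  match num
  4  $ print H then num      num then $      match num
  5  $ print H then          then $          match then
  6  $ print H               $               error: M[H, $] is empty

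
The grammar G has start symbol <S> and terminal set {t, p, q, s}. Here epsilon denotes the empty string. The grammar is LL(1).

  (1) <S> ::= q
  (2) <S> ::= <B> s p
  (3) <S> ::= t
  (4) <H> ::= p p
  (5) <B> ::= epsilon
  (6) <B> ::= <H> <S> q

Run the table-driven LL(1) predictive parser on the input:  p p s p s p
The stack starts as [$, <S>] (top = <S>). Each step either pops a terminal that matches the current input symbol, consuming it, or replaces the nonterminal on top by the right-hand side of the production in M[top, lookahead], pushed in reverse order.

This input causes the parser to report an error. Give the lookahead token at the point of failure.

step 1: stack=$ <S>  input=p p s p s p $  — expand <S> ::= <B> s p
step 2: stack=$ p s <B>  input=p p s p s p $  — expand <B> ::= <H> <S> q
step 3: stack=$ p s q <S> <H>  input=p p s p s p $  — expand <H> ::= p p
step 4: stack=$ p s q <S> p p  input=p p s p s p $  — match p
step 5: stack=$ p s q <S> p  input=p s p s p $  — match p
step 6: stack=$ p s q <S>  input=s p s p $  — expand <S> ::= <B> s p
step 7: stack=$ p s q p s <B>  input=s p s p $  — expand <B> ::= epsilon
step 8: stack=$ p s q p s  input=s p s p $  — match s
step 9: stack=$ p s q p  input=p s p $  — match p
step 10: stack=$ p s q  input=s p $  — error: top is terminal q but lookahead is s

s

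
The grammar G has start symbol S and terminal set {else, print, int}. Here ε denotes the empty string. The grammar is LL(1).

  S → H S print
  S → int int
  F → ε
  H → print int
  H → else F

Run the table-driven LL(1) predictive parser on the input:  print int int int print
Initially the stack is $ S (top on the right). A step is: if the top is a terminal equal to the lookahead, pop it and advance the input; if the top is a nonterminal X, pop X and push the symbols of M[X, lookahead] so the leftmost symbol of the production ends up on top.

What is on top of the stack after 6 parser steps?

step 1: stack=$ S  input=print int int int print $  — expand S → H S print
step 2: stack=$ print S H  input=print int int int print $  — expand H → print int
step 3: stack=$ print S int print  input=print int int int print $  — match print
step 4: stack=$ print S int  input=int int int print $  — match int
step 5: stack=$ print S  input=int int print $  — expand S → int int
step 6: stack=$ print int int  input=int int print $  — match int
Stack after step 6: $ print int (top = int).

int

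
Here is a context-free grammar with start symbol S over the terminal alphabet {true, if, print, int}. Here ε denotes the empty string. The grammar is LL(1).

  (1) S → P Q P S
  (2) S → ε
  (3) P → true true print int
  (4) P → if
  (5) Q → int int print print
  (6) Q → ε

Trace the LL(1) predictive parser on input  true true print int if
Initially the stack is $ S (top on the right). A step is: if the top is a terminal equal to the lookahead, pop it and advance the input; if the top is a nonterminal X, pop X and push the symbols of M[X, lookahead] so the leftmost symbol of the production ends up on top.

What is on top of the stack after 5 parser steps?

int

     Stack                        Input                     Action
  1  $ S                          true true print int if $  expand S → P Q P S
  2  $ S P Q P                    true true print int if $  expand P → true true print int
  3  $ S P Q int print true true  true true print int if $  match true
  4  $ S P Q int print true       true print int if $       match true
  5  $ S P Q int print            print int if $            match print
Stack after step 5: $ S P Q int (top = int).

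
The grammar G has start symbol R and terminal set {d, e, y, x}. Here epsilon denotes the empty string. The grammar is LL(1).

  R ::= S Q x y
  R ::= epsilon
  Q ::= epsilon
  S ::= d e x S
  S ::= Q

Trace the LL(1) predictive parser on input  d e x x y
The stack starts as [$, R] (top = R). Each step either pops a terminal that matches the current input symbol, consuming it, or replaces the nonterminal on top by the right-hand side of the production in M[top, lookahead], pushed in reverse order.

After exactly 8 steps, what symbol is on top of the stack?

x

     Stack            Input        Action
  1  $ R              d e x x y $  expand R ::= S Q x y
  2  $ y x Q S        d e x x y $  expand S ::= d e x S
  3  $ y x Q S x e d  d e x x y $  match d
  4  $ y x Q S x e    e x x y $    match e
  5  $ y x Q S x      x x y $      match x
  6  $ y x Q S        x y $        expand S ::= Q
  7  $ y x Q Q        x y $        expand Q ::= epsilon
  8  $ y x Q          x y $        expand Q ::= epsilon
Stack after step 8: $ y x (top = x).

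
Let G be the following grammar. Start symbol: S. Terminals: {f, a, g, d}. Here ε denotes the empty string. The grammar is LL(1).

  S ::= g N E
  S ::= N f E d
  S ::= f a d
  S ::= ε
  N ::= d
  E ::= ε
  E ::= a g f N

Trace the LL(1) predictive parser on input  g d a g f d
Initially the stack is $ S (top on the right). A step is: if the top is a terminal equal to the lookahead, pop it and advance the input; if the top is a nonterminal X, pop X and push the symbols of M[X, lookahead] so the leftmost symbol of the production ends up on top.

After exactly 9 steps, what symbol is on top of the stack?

d

step 1: stack=$ S  input=g d a g f d $  — expand S ::= g N E
step 2: stack=$ E N g  input=g d a g f d $  — match g
step 3: stack=$ E N  input=d a g f d $  — expand N ::= d
step 4: stack=$ E d  input=d a g f d $  — match d
step 5: stack=$ E  input=a g f d $  — expand E ::= a g f N
step 6: stack=$ N f g a  input=a g f d $  — match a
step 7: stack=$ N f g  input=g f d $  — match g
step 8: stack=$ N f  input=f d $  — match f
step 9: stack=$ N  input=d $  — expand N ::= d
Stack after step 9: $ d (top = d).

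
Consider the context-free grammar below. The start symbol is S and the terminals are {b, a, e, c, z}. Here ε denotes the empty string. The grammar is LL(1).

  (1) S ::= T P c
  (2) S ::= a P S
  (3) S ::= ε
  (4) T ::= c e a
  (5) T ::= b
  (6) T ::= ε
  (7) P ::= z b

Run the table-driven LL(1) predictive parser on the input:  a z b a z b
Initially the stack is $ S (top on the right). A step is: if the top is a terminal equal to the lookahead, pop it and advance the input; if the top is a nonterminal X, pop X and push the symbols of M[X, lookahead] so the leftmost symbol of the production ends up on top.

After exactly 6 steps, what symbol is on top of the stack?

     Stack    Input          Action
  1  $ S      a z b a z b $  expand S ::= a P S
  2  $ S P a  a z b a z b $  match a
  3  $ S P    z b a z b $    expand P ::= z b
  4  $ S b z  z b a z b $    match z
  5  $ S b    b a z b $      match b
  6  $ S      a z b $        expand S ::= a P S
Stack after step 6: $ S P a (top = a).

a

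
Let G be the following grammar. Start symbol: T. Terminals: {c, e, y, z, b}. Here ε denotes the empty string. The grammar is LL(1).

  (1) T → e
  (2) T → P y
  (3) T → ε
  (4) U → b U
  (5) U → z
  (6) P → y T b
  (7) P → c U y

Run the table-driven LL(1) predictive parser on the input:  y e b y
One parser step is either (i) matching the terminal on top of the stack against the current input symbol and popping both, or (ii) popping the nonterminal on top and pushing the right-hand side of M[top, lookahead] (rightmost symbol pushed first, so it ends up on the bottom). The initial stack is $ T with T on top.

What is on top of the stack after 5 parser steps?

b

     Stack      Input      Action
  1  $ T        y e b y $  expand T → P y
  2  $ y P      y e b y $  expand P → y T b
  3  $ y b T y  y e b y $  match y
  4  $ y b T    e b y $    expand T → e
  5  $ y b e    e b y $    match e
Stack after step 5: $ y b (top = b).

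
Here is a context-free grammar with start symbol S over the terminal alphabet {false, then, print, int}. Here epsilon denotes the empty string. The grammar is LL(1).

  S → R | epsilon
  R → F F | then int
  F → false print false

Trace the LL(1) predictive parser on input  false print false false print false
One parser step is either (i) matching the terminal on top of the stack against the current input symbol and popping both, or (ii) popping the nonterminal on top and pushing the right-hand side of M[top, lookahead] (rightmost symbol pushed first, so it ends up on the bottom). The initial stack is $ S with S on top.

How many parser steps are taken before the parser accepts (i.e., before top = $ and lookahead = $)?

10

      Stack                  Input                                  Action
   1  $ S                    false print false false print false $  expand S → R
   2  $ R                    false print false false print false $  expand R → F F
   3  $ F F                  false print false false print false $  expand F → false print false
   4  $ F false print false  false print false false print false $  match false
   5  $ F false print        print false false print false $        match print
   6  $ F false              false false print false $              match false
   7  $ F                    false print false $                    expand F → false print false
   8  $ false print false    false print false $                    match false
   9  $ false print          print false $                          match print
  10  $ false                false $                                match false
Accept reached after 10 steps.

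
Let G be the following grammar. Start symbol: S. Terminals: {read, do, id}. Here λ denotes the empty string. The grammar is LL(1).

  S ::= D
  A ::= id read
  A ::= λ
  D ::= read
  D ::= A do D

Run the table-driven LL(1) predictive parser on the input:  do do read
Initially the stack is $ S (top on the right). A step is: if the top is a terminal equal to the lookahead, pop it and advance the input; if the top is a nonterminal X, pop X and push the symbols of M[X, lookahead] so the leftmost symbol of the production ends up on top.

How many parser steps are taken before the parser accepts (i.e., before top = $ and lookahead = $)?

9

step 1: stack=$ S  input=do do read $  — expand S ::= D
step 2: stack=$ D  input=do do read $  — expand D ::= A do D
step 3: stack=$ D do A  input=do do read $  — expand A ::= λ
step 4: stack=$ D do  input=do do read $  — match do
step 5: stack=$ D  input=do read $  — expand D ::= A do D
step 6: stack=$ D do A  input=do read $  — expand A ::= λ
step 7: stack=$ D do  input=do read $  — match do
step 8: stack=$ D  input=read $  — expand D ::= read
step 9: stack=$ read  input=read $  — match read
Accept reached after 9 steps.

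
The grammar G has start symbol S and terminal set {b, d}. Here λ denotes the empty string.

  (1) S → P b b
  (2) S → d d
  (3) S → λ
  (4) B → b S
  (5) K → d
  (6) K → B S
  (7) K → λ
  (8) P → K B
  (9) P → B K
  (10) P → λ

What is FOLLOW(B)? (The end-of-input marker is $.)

{b, d}

FIRST(B): from B→b S we get {b}. So FIRST(B) = {b}.
FIRST(K): from K→d we get {d}; from K→B S we get {b}; from K→λ we get {λ}. So FIRST(K) = {λ, b, d}.
FIRST(P): from P→K B we get {b, d}; from P→B K we get {b}; from P→λ we get {λ}. So FIRST(P) = {λ, b, d}.
FIRST(S): from S→P b b we get {b, d}; from S→d d we get {d}; from S→λ we get {λ}. So FIRST(S) = {λ, b, d}.
FOLLOW(S) includes $ since S is the start symbol.
FOLLOW(P): in S→P b b, P is followed by b b with FIRST {b}. Thus FOLLOW(P) = {b}.
FOLLOW(K): in P→K B, K is followed by B with FIRST {b}; in P→B K, the suffix after K is empty, so FOLLOW(K) ⊇ FOLLOW(P) = {b}. Thus FOLLOW(K) = {b}.
FOLLOW(B): in K→B S, B is followed by S with FIRST {λ, b, d}; in K→B S, the suffix after B is nullable, so FOLLOW(B) ⊇ FOLLOW(K) = {b}; in P→K B, the suffix after B is empty, so FOLLOW(B) ⊇ FOLLOW(P) = {b}; in P→B K, B is followed by K with FIRST {λ, b, d}; in P→B K, the suffix after B is nullable, so FOLLOW(B) ⊇ FOLLOW(P) = {b}. Thus FOLLOW(B) = {b, d}.
FOLLOW(S): in B→b S, the suffix after S is empty, so FOLLOW(S) ⊇ FOLLOW(B) = {b, d}; in K→B S, the suffix after S is empty, so FOLLOW(S) ⊇ FOLLOW(K) = {b}. Thus FOLLOW(S) = {$, b, d}.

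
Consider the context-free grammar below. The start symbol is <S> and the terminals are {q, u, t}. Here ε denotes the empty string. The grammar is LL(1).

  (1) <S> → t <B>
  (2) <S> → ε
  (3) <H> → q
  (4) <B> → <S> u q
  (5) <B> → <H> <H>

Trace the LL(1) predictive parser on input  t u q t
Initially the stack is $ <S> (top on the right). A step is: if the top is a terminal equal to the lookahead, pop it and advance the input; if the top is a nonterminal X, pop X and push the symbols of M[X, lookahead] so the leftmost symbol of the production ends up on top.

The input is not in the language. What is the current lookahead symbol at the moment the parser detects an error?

step 1: stack=$ <S>  input=t u q t $  — expand <S> → t <B>
step 2: stack=$ <B> t  input=t u q t $  — match t
step 3: stack=$ <B>  input=u q t $  — expand <B> → <S> u q
step 4: stack=$ q u <S>  input=u q t $  — expand <S> → ε
step 5: stack=$ q u  input=u q t $  — match u
step 6: stack=$ q  input=q t $  — match q
step 7: stack=$  input=t $  — error: stack empty but input remains

t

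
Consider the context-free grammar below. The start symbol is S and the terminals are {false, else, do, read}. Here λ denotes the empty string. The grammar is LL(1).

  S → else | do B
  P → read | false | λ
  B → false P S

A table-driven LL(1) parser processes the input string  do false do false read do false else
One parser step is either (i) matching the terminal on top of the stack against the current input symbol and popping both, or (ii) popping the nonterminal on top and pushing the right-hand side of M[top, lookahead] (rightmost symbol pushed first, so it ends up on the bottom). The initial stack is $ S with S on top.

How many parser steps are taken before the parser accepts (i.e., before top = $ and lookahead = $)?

18

step 1: stack=$ S  input=do false do false read do false else $  — expand S → do B
step 2: stack=$ B do  input=do false do false read do false else $  — match do
step 3: stack=$ B  input=false do false read do false else $  — expand B → false P S
step 4: stack=$ S P false  input=false do false read do false else $  — match false
step 5: stack=$ S P  input=do false read do false else $  — expand P → λ
step 6: stack=$ S  input=do false read do false else $  — expand S → do B
step 7: stack=$ B do  input=do false read do false else $  — match do
step 8: stack=$ B  input=false read do false else $  — expand B → false P S
step 9: stack=$ S P false  input=false read do false else $  — match false
step 10: stack=$ S P  input=read do false else $  — expand P → read
step 11: stack=$ S read  input=read do false else $  — match read
step 12: stack=$ S  input=do false else $  — expand S → do B
step 13: stack=$ B do  input=do false else $  — match do
step 14: stack=$ B  input=false else $  — expand B → false P S
step 15: stack=$ S P false  input=false else $  — match false
step 16: stack=$ S P  input=else $  — expand P → λ
step 17: stack=$ S  input=else $  — expand S → else
step 18: stack=$ else  input=else $  — match else
Accept reached after 18 steps.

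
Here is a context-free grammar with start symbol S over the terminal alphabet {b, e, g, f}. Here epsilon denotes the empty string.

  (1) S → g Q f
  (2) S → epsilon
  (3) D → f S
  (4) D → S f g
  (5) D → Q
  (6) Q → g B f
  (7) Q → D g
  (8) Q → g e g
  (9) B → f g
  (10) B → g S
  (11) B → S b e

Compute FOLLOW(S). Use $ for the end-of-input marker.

FIRST(S) = {epsilon, g}
FIRST(B) = {b, f, g}  (via S b e)
FIRST(D) = {f, g}  (via S f g, Q)
FIRST(Q) = {f, g}  (via D g)
FOLLOW(S) includes $ since S is the start symbol.
FOLLOW(D): in Q→D g, D is followed by g with FIRST {g}. Thus FOLLOW(D) = {g}.
FOLLOW(Q): in S→g Q f, Q is followed by f with FIRST {f}; in D→Q, the suffix after Q is empty, so FOLLOW(Q) ⊇ FOLLOW(D) = {g}. Thus FOLLOW(Q) = {f, g}.
FOLLOW(B): in Q→g B f, B is followed by f with FIRST {f}. Thus FOLLOW(B) = {f}.
FOLLOW(S): in D→f S, the suffix after S is empty, so FOLLOW(S) ⊇ FOLLOW(D) = {g}; in D→S f g, S is followed by f g with FIRST {f}; in B→g S, the suffix after S is empty, so FOLLOW(S) ⊇ FOLLOW(B) = {f}; in B→S b e, S is followed by b e with FIRST {b}. Thus FOLLOW(S) = {$, b, f, g}.

{$, b, f, g}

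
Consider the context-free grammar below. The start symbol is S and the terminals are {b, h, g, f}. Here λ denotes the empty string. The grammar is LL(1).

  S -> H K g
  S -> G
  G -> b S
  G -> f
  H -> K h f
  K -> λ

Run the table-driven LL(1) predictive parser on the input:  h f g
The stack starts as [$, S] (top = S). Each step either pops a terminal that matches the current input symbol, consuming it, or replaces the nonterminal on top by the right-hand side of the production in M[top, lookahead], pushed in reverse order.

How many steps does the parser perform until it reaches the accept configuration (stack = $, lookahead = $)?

7

step 1: stack=$ S  input=h f g $  — expand S -> H K g
step 2: stack=$ g K H  input=h f g $  — expand H -> K h f
step 3: stack=$ g K f h K  input=h f g $  — expand K -> λ
step 4: stack=$ g K f h  input=h f g $  — match h
step 5: stack=$ g K f  input=f g $  — match f
step 6: stack=$ g K  input=g $  — expand K -> λ
step 7: stack=$ g  input=g $  — match g
Accept reached after 7 steps.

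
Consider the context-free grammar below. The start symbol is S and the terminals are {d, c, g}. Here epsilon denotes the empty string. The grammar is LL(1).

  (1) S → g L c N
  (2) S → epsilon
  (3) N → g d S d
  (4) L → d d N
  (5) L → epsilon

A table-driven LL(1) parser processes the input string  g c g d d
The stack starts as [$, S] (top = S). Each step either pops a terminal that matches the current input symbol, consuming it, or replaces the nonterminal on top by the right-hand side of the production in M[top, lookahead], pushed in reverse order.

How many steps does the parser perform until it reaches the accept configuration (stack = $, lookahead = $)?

step 1: stack=$ S  input=g c g d d $  — expand S → g L c N
step 2: stack=$ N c L g  input=g c g d d $  — match g
step 3: stack=$ N c L  input=c g d d $  — expand L → epsilon
step 4: stack=$ N c  input=c g d d $  — match c
step 5: stack=$ N  input=g d d $  — expand N → g d S d
step 6: stack=$ d S d g  input=g d d $  — match g
step 7: stack=$ d S d  input=d d $  — match d
step 8: stack=$ d S  input=d $  — expand S → epsilon
step 9: stack=$ d  input=d $  — match d
Accept reached after 9 steps.

9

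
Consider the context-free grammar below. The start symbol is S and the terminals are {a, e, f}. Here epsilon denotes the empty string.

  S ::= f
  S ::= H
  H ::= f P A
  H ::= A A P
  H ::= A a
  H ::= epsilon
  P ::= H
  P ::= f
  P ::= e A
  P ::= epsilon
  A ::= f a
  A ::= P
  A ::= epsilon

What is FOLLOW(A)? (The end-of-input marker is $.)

FIRST(S) = {epsilon, a, e, f}  (via H)
FIRST(H) = {epsilon, a, e, f}  (via A A P, A a)
FIRST(P) = {epsilon, a, e, f}  (via H)
FIRST(A) = {epsilon, a, e, f}  (via P)
FOLLOW(S) includes $ since S is the start symbol.
FOLLOW(S): S appears on no right-hand side. Thus FOLLOW(S) = {$}.
FOLLOW(H): in S::=H, the suffix after H is empty, so FOLLOW(H) ⊇ FOLLOW(S) = {$}; in P::=H, the suffix after H is empty, so FOLLOW(H) ⊇ FOLLOW(P) = {$, a, e, f}. Thus FOLLOW(H) = {$, a, e, f}.
FOLLOW(P): in H::=f P A, P is followed by A with FIRST {epsilon, a, e, f}; in H::=f P A, the suffix after P is nullable, so FOLLOW(P) ⊇ FOLLOW(H) = {$, a, e, f}; in H::=A A P, the suffix after P is empty, so FOLLOW(P) ⊇ FOLLOW(H) = {$, a, e, f}; in A::=P, the suffix after P is empty, so FOLLOW(P) ⊇ FOLLOW(A) = {$, a, e, f}. Thus FOLLOW(P) = {$, a, e, f}.
FOLLOW(A): in H::=f P A, the suffix after A is empty, so FOLLOW(A) ⊇ FOLLOW(H) = {$, a, e, f}; in H::=A A P (occurrence 1), A is followed by A P with FIRST {epsilon, a, e, f}; in H::=A A P (occurrence 1), the suffix after A is nullable, so FOLLOW(A) ⊇ FOLLOW(H) = {$, a, e, f}; in H::=A A P (occurrence 2), A is followed by P with FIRST {epsilon, a, e, f}; in H::=A A P (occurrence 2), the suffix after A is nullable, so FOLLOW(A) ⊇ FOLLOW(H) = {$, a, e, f}; in H::=A a, A is followed by a with FIRST {a}; in P::=e A, the suffix after A is empty, so FOLLOW(A) ⊇ FOLLOW(P) = {$, a, e, f}. Thus FOLLOW(A) = {$, a, e, f}.

{$, a, e, f}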